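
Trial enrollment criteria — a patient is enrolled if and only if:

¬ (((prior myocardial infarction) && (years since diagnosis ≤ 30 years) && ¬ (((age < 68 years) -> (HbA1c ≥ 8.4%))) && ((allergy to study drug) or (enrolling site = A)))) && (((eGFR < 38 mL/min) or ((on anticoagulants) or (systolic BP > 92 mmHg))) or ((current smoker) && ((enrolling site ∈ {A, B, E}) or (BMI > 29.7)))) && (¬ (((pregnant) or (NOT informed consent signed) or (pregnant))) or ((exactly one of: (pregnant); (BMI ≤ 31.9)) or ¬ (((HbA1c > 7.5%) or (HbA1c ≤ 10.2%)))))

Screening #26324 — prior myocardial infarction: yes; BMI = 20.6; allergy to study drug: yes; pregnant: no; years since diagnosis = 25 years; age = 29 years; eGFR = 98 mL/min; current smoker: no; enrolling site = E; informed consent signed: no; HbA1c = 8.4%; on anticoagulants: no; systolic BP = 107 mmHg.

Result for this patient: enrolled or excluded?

Enrolled

Atomic conditions:
  prior myocardial infarction: yes → true
  years since diagnosis ≤ 30 years: 25 ≤ 30 is true
  age < 68 years: 29 < 68 is true
  HbA1c ≥ 8.4%: 8.4 ≥ 8.4 is true
  allergy to study drug: yes → true
  enrolling site = A: E == A is false
  eGFR < 38 mL/min: 98 < 38 is false
  on anticoagulants: no → false
  systolic BP > 92 mmHg: 107 > 92 is true
  current smoker: no → false
  enrolling site ∈ {A, B, E}: E is in the set → true
  BMI > 29.7: 20.6 > 29.7 is false
  pregnant: no → false
  NOT informed consent signed: no → true
  BMI ≤ 31.9: 20.6 ≤ 31.9 is true
  HbA1c > 7.5%: 8.4 > 7.5 is true
  HbA1c ≤ 10.2%: 8.4 ≤ 10.2 is true
Combine:
[1.1.3.1] true → true = true
[1.1.3] NOT true = false
[1.1.4] true OR false = true
[1.1] true AND true AND false AND true = false
[1] NOT false = true
[2.1.2] false OR true = true
[2.1] false OR true = true
[2.2.2] true OR false = true
[2.2] false AND true = false
[2] true OR false = true
[3.1.1] false OR true OR false = true
[3.1] NOT true = false
[3.2.1] exactly-one(false, true) = true
[3.2.2.1] true OR true = true
[3.2.2] NOT true = false
[3.2] true OR false = true
[3] false OR true = true
[root] true AND true AND true = true
Overall: true → enrolled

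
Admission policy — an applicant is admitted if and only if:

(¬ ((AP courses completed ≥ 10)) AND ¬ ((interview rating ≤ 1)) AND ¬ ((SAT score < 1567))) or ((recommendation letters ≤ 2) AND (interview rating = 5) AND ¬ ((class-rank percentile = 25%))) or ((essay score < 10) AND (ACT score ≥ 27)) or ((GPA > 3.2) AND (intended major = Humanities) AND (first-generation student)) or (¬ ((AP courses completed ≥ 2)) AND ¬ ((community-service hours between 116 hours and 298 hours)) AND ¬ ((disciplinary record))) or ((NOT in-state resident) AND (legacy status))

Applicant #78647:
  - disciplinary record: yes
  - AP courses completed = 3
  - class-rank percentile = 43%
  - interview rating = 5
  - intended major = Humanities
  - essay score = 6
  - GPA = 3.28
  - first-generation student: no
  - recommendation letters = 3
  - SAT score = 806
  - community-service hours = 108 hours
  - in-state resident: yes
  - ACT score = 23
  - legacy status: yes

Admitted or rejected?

Rejected

Atomic conditions:
  AP courses completed ≥ 10: 3 ≥ 10 is false
  interview rating ≤ 1: 5 ≤ 1 is false
  SAT score < 1567: 806 < 1567 is true
  recommendation letters ≤ 2: 3 ≤ 2 is false
  interview rating = 5: 5 == 5 is true
  class-rank percentile = 25%: 43 == 25 is false
  essay score < 10: 6 < 10 is true
  ACT score ≥ 27: 23 ≥ 27 is false
  GPA > 3.2: 3.28 > 3.2 is true
  intended major = Humanities: Humanities == Humanities is true
  first-generation student: no → false
  AP courses completed ≥ 2: 3 ≥ 2 is true
  community-service hours between 116 hours and 298 hours: 108 in [116, 298] is false
  disciplinary record: yes → true
  NOT in-state resident: yes → false
  legacy status: yes → true
Combine:
[1.1] NOT false = true
[1.2] NOT false = true
[1.3] NOT true = false
[1] true AND true AND false = false
[2.3] NOT false = true
[2] false AND true AND true = false
[3] true AND false = false
[4] true AND true AND false = false
[5.1] NOT true = false
[5.2] NOT false = true
[5.3] NOT true = false
[5] false AND true AND false = false
[6] false AND true = false
[root] false OR false OR false OR false OR false OR false = false
Overall: false → rejected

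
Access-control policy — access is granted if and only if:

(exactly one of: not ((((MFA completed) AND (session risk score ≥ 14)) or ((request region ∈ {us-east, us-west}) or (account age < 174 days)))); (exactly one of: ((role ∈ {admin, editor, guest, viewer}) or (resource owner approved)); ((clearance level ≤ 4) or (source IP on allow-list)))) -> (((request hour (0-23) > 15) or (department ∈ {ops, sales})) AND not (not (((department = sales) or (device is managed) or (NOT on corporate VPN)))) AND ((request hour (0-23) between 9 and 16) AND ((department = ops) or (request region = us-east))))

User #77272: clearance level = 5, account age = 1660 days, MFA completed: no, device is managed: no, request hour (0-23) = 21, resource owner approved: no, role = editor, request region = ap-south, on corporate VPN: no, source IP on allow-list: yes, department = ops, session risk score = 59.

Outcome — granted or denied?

Denied

Atomic conditions:
  MFA completed: no → false
  session risk score ≥ 14: 59 ≥ 14 is true
  request region ∈ {us-east, us-west}: ap-south is not in the set → false
  account age < 174 days: 1660 < 174 is false
  role ∈ {admin, editor, guest, viewer}: editor is in the set → true
  resource owner approved: no → false
  clearance level ≤ 4: 5 ≤ 4 is false
  source IP on allow-list: yes → true
  request hour (0-23) > 15: 21 > 15 is true
  department ∈ {ops, sales}: ops is in the set → true
  department = sales: ops == sales is false
  device is managed: no → false
  NOT on corporate VPN: no → true
  request hour (0-23) between 9 and 16: 21 in [9, 16] is false
  department = ops: ops == ops is true
  request region = us-east: ap-south == us-east is false
Combine:
[1.1.1.1] false AND true = false
[1.1.1.2] false OR false = false
[1.1.1] false OR false = false
[1.1] NOT false = true
[1.2.1] true OR false = true
[1.2.2] false OR true = true
[1.2] exactly-one(true, true) = false
[1] exactly-one(true, false) = true
[2.1] true OR true = true
[2.2.1.1] false OR false OR true = true
[2.2.1] NOT true = false
[2.2] NOT false = true
[2.3.2] true OR false = true
[2.3] false AND true = false
[2] true AND true AND false = false
[root] true → false = false
Overall: false → denied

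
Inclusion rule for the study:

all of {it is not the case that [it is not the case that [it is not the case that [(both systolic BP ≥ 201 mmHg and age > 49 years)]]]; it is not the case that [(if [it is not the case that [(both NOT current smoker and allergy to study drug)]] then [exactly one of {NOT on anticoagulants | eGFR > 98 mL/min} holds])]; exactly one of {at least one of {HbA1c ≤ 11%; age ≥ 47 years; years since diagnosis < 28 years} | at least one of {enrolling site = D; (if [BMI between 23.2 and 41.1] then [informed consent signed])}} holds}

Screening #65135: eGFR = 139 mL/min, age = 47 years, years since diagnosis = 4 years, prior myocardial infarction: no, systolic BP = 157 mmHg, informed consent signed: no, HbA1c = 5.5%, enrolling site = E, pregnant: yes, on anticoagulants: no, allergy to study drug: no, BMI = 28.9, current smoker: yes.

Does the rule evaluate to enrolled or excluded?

Enrolled

Atomic conditions:
  systolic BP ≥ 201 mmHg: 157 ≥ 201 is false
  age > 49 years: 47 > 49 is false
  NOT current smoker: yes → false
  allergy to study drug: no → false
  NOT on anticoagulants: no → true
  eGFR > 98 mL/min: 139 > 98 is true
  HbA1c ≤ 11%: 5.5 ≤ 11 is true
  age ≥ 47 years: 47 ≥ 47 is true
  years since diagnosis < 28 years: 4 < 28 is true
  enrolling site = D: E == D is false
  BMI between 23.2 and 41.1: 28.9 in [23.2, 41.1] is true
  informed consent signed: no → false
Combine:
[1.1.1.1] false AND false = false
[1.1.1] NOT false = true
[1.1] NOT true = false
[1] NOT false = true
[2.1.1.1] false AND false = false
[2.1.1] NOT false = true
[2.1.2] exactly-one(true, true) = false
[2.1] true → false = false
[2] NOT false = true
[3.1] true OR true OR true = true
[3.2.2] true → false = false
[3.2] false OR false = false
[3] exactly-one(true, false) = true
[root] true AND true AND true = true
Overall: true → enrolled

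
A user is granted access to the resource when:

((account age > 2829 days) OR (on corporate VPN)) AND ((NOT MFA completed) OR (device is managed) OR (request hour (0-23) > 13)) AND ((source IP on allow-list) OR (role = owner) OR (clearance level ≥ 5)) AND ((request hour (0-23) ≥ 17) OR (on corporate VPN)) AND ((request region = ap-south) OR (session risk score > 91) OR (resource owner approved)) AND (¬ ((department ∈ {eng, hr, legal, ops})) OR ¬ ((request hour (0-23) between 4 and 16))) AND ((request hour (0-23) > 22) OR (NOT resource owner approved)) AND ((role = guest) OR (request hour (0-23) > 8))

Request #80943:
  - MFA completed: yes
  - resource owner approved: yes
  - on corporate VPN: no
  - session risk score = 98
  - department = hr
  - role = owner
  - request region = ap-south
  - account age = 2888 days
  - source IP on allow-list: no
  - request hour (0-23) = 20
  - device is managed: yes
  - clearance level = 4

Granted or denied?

Atomic conditions:
  account age > 2829 days: 2888 > 2829 is true
  on corporate VPN: no → false
  NOT MFA completed: yes → false
  device is managed: yes → true
  request hour (0-23) > 13: 20 > 13 is true
  source IP on allow-list: no → false
  role = owner: owner == owner is true
  clearance level ≥ 5: 4 ≥ 5 is false
  request hour (0-23) ≥ 17: 20 ≥ 17 is true
  request region = ap-south: ap-south == ap-south is true
  session risk score > 91: 98 > 91 is true
  resource owner approved: yes → true
  department ∈ {eng, hr, legal, ops}: hr is in the set → true
  request hour (0-23) between 4 and 16: 20 in [4, 16] is false
  request hour (0-23) > 22: 20 > 22 is false
  NOT resource owner approved: yes → false
  role = guest: owner == guest is false
  request hour (0-23) > 8: 20 > 8 is true
Combine:
[1] true OR false = true
[2] false OR true OR true = true
[3] false OR true OR false = true
[4] true OR false = true
[5] true OR true OR true = true
[6.1] NOT true = false
[6.2] NOT false = true
[6] false OR true = true
[7] false OR false = false
[8] false OR true = true
[root] true AND true AND true AND true AND true AND true AND false AND true = false
Overall: false → denied

Denied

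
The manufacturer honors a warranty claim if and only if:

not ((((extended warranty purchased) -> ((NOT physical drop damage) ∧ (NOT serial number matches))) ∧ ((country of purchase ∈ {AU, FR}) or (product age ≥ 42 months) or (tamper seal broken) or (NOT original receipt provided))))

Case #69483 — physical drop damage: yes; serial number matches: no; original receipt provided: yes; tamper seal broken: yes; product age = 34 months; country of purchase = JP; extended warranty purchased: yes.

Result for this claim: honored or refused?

Atomic conditions:
  extended warranty purchased: yes → true
  NOT physical drop damage: yes → false
  NOT serial number matches: no → true
  country of purchase ∈ {AU, FR}: JP is not in the set → false
  product age ≥ 42 months: 34 ≥ 42 is false
  tamper seal broken: yes → true
  NOT original receipt provided: yes → false
Combine:
[1.1.2] false AND true = false
[1.1] true → false = false
[1.2] false OR false OR true OR false = true
[1] false AND true = false
[root] NOT false = true
Overall: true → honored

Honored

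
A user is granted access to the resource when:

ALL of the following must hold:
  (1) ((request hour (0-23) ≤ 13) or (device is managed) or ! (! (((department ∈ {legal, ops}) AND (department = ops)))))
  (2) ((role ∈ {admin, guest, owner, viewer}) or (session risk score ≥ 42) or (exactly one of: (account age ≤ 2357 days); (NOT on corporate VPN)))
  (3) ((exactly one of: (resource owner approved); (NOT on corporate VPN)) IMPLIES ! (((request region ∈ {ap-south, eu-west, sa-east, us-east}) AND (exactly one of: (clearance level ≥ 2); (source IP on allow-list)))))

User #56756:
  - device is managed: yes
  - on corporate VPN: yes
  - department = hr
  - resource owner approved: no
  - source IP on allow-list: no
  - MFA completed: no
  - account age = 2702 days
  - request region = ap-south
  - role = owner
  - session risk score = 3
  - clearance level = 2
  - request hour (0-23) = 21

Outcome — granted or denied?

Granted

Atomic conditions:
  request hour (0-23) ≤ 13: 21 ≤ 13 is false
  device is managed: yes → true
  department ∈ {legal, ops}: hr is not in the set → false
  department = ops: hr == ops is false
  role ∈ {admin, guest, owner, viewer}: owner is in the set → true
  session risk score ≥ 42: 3 ≥ 42 is false
  account age ≤ 2357 days: 2702 ≤ 2357 is false
  NOT on corporate VPN: yes → false
  resource owner approved: no → false
  request region ∈ {ap-south, eu-west, sa-east, us-east}: ap-south is in the set → true
  clearance level ≥ 2: 2 ≥ 2 is true
  source IP on allow-list: no → false
Combine:
[1.3.1.1] false AND false = false
[1.3.1] NOT false = true
[1.3] NOT true = false
[1] false OR true OR false = true
[2.3] exactly-one(false, false) = false
[2] true OR false OR false = true
[3.1] exactly-one(false, false) = false
[3.2.1.2] exactly-one(true, false) = true
[3.2.1] true AND true = true
[3.2] NOT true = false
[3] false → false (antecedent false ⇒ implication holds) = true
[root] true AND true AND true = true
Overall: true → granted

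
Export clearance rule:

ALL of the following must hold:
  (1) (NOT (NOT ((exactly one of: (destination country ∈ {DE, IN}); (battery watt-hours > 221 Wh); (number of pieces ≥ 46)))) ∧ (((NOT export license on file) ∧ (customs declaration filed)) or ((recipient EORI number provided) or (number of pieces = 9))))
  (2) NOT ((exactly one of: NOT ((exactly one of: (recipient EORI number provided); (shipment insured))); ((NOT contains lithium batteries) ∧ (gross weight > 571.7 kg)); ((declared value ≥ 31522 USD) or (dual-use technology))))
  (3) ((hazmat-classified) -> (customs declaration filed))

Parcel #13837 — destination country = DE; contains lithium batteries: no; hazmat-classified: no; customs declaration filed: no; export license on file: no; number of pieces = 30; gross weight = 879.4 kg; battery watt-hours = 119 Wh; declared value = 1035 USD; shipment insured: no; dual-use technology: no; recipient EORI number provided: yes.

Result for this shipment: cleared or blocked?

Atomic conditions:
  destination country ∈ {DE, IN}: DE is in the set → true
  battery watt-hours > 221 Wh: 119 > 221 is false
  number of pieces ≥ 46: 30 ≥ 46 is false
  NOT export license on file: no → true
  customs declaration filed: no → false
  recipient EORI number provided: yes → true
  number of pieces = 9: 30 == 9 is false
  shipment insured: no → false
  NOT contains lithium batteries: no → true
  gross weight > 571.7 kg: 879.4 > 571.7 is true
  declared value ≥ 31522 USD: 1035 ≥ 31522 is false
  dual-use technology: no → false
  hazmat-classified: no → false
Combine:
[1.1.1.1] exactly-one(true, false, false) = true
[1.1.1] NOT true = false
[1.1] NOT false = true
[1.2.1] true AND false = false
[1.2.2] true OR false = true
[1.2] false OR true = true
[1] true AND true = true
[2.1.1.1] exactly-one(true, false) = true
[2.1.1] NOT true = false
[2.1.2] true AND true = true
[2.1.3] false OR false = false
[2.1] exactly-one(false, true, false) = true
[2] NOT true = false
[3] false → false (antecedent false ⇒ implication holds) = true
[root] true AND false AND true = false
Overall: false → blocked

Blocked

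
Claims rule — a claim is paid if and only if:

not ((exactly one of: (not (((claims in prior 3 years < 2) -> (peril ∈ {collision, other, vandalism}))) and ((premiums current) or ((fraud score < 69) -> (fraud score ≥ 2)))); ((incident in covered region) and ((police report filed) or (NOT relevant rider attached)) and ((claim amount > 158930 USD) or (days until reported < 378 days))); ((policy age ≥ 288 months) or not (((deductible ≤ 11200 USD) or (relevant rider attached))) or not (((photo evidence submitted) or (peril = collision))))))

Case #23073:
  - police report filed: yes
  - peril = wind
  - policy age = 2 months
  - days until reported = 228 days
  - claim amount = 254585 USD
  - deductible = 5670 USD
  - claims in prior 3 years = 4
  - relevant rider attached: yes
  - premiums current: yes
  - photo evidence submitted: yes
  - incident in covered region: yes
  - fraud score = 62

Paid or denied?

Denied

Atomic conditions:
  claims in prior 3 years < 2: 4 < 2 is false
  peril ∈ {collision, other, vandalism}: wind is not in the set → false
  premiums current: yes → true
  fraud score < 69: 62 < 69 is true
  fraud score ≥ 2: 62 ≥ 2 is true
  incident in covered region: yes → true
  police report filed: yes → true
  NOT relevant rider attached: yes → false
  claim amount > 158930 USD: 254585 > 158930 is true
  days until reported < 378 days: 228 < 378 is true
  policy age ≥ 288 months: 2 ≥ 288 is false
  deductible ≤ 11200 USD: 5670 ≤ 11200 is true
  relevant rider attached: yes → true
  photo evidence submitted: yes → true
  peril = collision: wind == collision is false
Combine:
[1.1.1.1] false → false (antecedent false ⇒ implication holds) = true
[1.1.1] NOT true = false
[1.1.2.2] true → true = true
[1.1.2] true OR true = true
[1.1] false AND true = false
[1.2.2] true OR false = true
[1.2.3] true OR true = true
[1.2] true AND true AND true = true
[1.3.2.1] true OR true = true
[1.3.2] NOT true = false
[1.3.3.1] true OR false = true
[1.3.3] NOT true = false
[1.3] false OR false OR false = false
[1] exactly-one(false, true, false) = true
[root] NOT true = false
Overall: false → denied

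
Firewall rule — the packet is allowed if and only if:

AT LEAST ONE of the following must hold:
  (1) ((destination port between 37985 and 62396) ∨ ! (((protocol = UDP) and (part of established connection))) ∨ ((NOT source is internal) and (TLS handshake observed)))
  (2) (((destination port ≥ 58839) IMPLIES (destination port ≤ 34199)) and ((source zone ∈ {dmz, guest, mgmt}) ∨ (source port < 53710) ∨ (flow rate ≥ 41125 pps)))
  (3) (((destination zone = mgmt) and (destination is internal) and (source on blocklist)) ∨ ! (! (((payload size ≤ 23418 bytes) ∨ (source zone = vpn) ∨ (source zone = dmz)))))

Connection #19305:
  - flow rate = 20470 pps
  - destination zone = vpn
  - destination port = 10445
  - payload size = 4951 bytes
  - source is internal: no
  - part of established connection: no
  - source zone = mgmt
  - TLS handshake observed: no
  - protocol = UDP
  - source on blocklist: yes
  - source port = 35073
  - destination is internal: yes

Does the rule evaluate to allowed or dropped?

Atomic conditions:
  destination port between 37985 and 62396: 10445 in [37985, 62396] is false
  protocol = UDP: UDP == UDP is true
  part of established connection: no → false
  NOT source is internal: no → true
  TLS handshake observed: no → false
  destination port ≥ 58839: 10445 ≥ 58839 is false
  destination port ≤ 34199: 10445 ≤ 34199 is true
  source zone ∈ {dmz, guest, mgmt}: mgmt is in the set → true
  source port < 53710: 35073 < 53710 is true
  flow rate ≥ 41125 pps: 20470 ≥ 41125 is false
  destination zone = mgmt: vpn == mgmt is false
  destination is internal: yes → true
  source on blocklist: yes → true
  payload size ≤ 23418 bytes: 4951 ≤ 23418 is true
  source zone = vpn: mgmt == vpn is false
  source zone = dmz: mgmt == dmz is false
Combine:
[1.2.1] true AND false = false
[1.2] NOT false = true
[1.3] true AND false = false
[1] false OR true OR false = true
[2.1] false → true (antecedent false ⇒ implication holds) = true
[2.2] true OR true OR false = true
[2] true AND true = true
[3.1] false AND true AND true = false
[3.2.1.1] true OR false OR false = true
[3.2.1] NOT true = false
[3.2] NOT false = true
[3] false OR true = true
[root] true OR true OR true = true
Overall: true → allowed

Allowed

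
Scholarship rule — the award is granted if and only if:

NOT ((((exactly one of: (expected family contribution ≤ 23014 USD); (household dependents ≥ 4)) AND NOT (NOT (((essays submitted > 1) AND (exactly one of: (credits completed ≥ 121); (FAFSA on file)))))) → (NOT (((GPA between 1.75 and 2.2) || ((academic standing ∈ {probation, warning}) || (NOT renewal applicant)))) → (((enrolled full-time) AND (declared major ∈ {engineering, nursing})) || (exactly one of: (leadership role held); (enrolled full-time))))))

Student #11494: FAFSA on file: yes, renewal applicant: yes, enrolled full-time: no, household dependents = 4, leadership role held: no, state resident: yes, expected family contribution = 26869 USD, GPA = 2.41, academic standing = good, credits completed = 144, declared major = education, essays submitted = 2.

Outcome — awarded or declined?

Declined

Atomic conditions:
  expected family contribution ≤ 23014 USD: 26869 ≤ 23014 is false
  household dependents ≥ 4: 4 ≥ 4 is true
  essays submitted > 1: 2 > 1 is true
  credits completed ≥ 121: 144 ≥ 121 is true
  FAFSA on file: yes → true
  GPA between 1.75 and 2.2: 2.41 in [1.75, 2.2] is false
  academic standing ∈ {probation, warning}: good is not in the set → false
  NOT renewal applicant: yes → false
  enrolled full-time: no → false
  declared major ∈ {engineering, nursing}: education is not in the set → false
  leadership role held: no → false
Combine:
[1.1.1] exactly-one(false, true) = true
[1.1.2.1.1.2] exactly-one(true, true) = false
[1.1.2.1.1] true AND false = false
[1.1.2.1] NOT false = true
[1.1.2] NOT true = false
[1.1] true AND false = false
[1.2.1.1.2] false OR false = false
[1.2.1.1] false OR false = false
[1.2.1] NOT false = true
[1.2.2.1] false AND false = false
[1.2.2.2] exactly-one(false, false) = false
[1.2.2] false OR false = false
[1.2] true → false = false
[1] false → false (antecedent false ⇒ implication holds) = true
[root] NOT true = false
Overall: false → declined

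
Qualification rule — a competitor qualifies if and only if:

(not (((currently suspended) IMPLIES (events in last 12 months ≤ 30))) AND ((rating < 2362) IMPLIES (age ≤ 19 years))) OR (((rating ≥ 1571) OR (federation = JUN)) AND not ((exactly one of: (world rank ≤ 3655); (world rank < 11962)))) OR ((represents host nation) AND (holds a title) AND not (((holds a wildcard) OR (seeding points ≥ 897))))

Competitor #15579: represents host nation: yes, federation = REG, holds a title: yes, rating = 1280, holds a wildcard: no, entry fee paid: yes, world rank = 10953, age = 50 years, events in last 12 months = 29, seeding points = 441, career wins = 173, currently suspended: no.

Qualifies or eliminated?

Atomic conditions:
  currently suspended: no → false
  events in last 12 months ≤ 30: 29 ≤ 30 is true
  rating < 2362: 1280 < 2362 is true
  age ≤ 19 years: 50 ≤ 19 is false
  rating ≥ 1571: 1280 ≥ 1571 is false
  federation = JUN: REG == JUN is false
  world rank ≤ 3655: 10953 ≤ 3655 is false
  world rank < 11962: 10953 < 11962 is true
  represents host nation: yes → true
  holds a title: yes → true
  holds a wildcard: no → false
  seeding points ≥ 897: 441 ≥ 897 is false
Combine:
[1.1.1] false → true (antecedent false ⇒ implication holds) = true
[1.1] NOT true = false
[1.2] true → false = false
[1] false AND false = false
[2.1] false OR false = false
[2.2.1] exactly-one(false, true) = true
[2.2] NOT true = false
[2] false AND false = false
[3.3.1] false OR false = false
[3.3] NOT false = true
[3] true AND true AND true = true
[root] false OR false OR true = true
Overall: true → qualifies

Qualifies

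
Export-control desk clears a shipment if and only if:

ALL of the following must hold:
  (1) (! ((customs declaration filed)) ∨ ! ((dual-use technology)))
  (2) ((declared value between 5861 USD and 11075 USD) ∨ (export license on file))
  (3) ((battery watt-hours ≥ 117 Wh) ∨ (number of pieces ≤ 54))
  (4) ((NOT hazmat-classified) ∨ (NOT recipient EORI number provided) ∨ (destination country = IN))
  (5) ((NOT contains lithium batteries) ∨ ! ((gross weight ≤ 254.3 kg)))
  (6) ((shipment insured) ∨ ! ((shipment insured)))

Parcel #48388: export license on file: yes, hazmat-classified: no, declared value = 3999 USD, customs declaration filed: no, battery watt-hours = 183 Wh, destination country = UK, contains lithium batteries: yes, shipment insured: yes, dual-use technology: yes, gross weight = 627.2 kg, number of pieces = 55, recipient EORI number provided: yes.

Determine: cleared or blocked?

Cleared

Atomic conditions:
  customs declaration filed: no → false
  dual-use technology: yes → true
  declared value between 5861 USD and 11075 USD: 3999 in [5861, 11075] is false
  export license on file: yes → true
  battery watt-hours ≥ 117 Wh: 183 ≥ 117 is true
  number of pieces ≤ 54: 55 ≤ 54 is false
  NOT hazmat-classified: no → true
  NOT recipient EORI number provided: yes → false
  destination country = IN: UK == IN is false
  NOT contains lithium batteries: yes → false
  gross weight ≤ 254.3 kg: 627.2 ≤ 254.3 is false
  shipment insured: yes → true
Combine:
[1.1] NOT false = true
[1.2] NOT true = false
[1] true OR false = true
[2] false OR true = true
[3] true OR false = true
[4] true OR false OR false = true
[5.2] NOT false = true
[5] false OR true = true
[6.2] NOT true = false
[6] true OR false = true
[root] true AND true AND true AND true AND true AND true = true
Overall: true → cleared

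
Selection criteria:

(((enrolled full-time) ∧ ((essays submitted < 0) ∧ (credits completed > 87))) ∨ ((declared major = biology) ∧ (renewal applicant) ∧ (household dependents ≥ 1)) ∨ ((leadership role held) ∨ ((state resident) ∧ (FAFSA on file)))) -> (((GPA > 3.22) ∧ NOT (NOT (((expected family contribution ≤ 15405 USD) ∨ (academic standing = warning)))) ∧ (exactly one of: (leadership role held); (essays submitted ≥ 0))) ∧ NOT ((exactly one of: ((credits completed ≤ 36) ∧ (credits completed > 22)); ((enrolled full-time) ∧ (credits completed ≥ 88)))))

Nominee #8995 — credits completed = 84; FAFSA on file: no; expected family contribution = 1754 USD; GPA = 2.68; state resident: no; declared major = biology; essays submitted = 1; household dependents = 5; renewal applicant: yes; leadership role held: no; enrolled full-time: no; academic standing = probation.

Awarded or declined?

Atomic conditions:
  enrolled full-time: no → false
  essays submitted < 0: 1 < 0 is false
  credits completed > 87: 84 > 87 is false
  declared major = biology: biology == biology is true
  renewal applicant: yes → true
  household dependents ≥ 1: 5 ≥ 1 is true
  leadership role held: no → false
  state resident: no → false
  FAFSA on file: no → false
  GPA > 3.22: 2.68 > 3.22 is false
  expected family contribution ≤ 15405 USD: 1754 ≤ 15405 is true
  academic standing = warning: probation == warning is false
  essays submitted ≥ 0: 1 ≥ 0 is true
  credits completed ≤ 36: 84 ≤ 36 is false
  credits completed > 22: 84 > 22 is true
  credits completed ≥ 88: 84 ≥ 88 is false
Combine:
[1.1.2] false AND false = false
[1.1] false AND false = false
[1.2] true AND true AND true = true
[1.3.2] false AND false = false
[1.3] false OR false = false
[1] false OR true OR false = true
[2.1.2.1.1] true OR false = true
[2.1.2.1] NOT true = false
[2.1.2] NOT false = true
[2.1.3] exactly-one(false, true) = true
[2.1] false AND true AND true = false
[2.2.1.1] false AND true = false
[2.2.1.2] false AND false = false
[2.2.1] exactly-one(false, false) = false
[2.2] NOT false = true
[2] false AND true = false
[root] true → false = false
Overall: false → declined

Declined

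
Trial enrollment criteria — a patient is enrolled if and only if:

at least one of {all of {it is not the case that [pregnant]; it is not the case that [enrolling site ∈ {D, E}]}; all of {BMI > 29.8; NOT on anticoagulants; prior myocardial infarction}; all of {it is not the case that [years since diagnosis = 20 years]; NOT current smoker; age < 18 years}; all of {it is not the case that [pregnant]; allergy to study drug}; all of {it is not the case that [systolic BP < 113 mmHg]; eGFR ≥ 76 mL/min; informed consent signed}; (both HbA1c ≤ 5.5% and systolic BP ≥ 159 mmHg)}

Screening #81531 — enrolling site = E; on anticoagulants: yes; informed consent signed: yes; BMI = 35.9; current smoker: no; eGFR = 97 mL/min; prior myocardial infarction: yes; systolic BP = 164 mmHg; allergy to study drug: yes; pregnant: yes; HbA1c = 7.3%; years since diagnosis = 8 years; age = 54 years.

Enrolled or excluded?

Atomic conditions:
  pregnant: yes → true
  enrolling site ∈ {D, E}: E is in the set → true
  BMI > 29.8: 35.9 > 29.8 is true
  NOT on anticoagulants: yes → false
  prior myocardial infarction: yes → true
  years since diagnosis = 20 years: 8 == 20 is false
  NOT current smoker: no → true
  age < 18 years: 54 < 18 is false
  allergy to study drug: yes → true
  systolic BP < 113 mmHg: 164 < 113 is false
  eGFR ≥ 76 mL/min: 97 ≥ 76 is true
  informed consent signed: yes → true
  HbA1c ≤ 5.5%: 7.3 ≤ 5.5 is false
  systolic BP ≥ 159 mmHg: 164 ≥ 159 is true
Combine:
[1.1] NOT true = false
[1.2] NOT true = false
[1] false AND false = false
[2] true AND false AND true = false
[3.1] NOT false = true
[3] true AND true AND false = false
[4.1] NOT true = false
[4] false AND true = false
[5.1] NOT false = true
[5] true AND true AND true = true
[6] false AND true = false
[root] false OR false OR false OR false OR true OR false = true
Overall: true → enrolled

Enrolled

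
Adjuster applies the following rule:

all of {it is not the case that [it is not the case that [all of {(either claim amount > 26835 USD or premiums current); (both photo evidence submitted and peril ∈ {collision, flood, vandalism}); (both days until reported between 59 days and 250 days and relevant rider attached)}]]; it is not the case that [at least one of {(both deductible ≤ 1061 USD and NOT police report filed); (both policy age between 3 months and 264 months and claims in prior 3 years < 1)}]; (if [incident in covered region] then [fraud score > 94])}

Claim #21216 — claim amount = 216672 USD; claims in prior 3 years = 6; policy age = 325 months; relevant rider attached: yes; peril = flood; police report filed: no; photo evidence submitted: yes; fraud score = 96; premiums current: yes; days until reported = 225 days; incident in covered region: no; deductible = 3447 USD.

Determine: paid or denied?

Atomic conditions:
  claim amount > 26835 USD: 216672 > 26835 is true
  premiums current: yes → true
  photo evidence submitted: yes → true
  peril ∈ {collision, flood, vandalism}: flood is in the set → true
  days until reported between 59 days and 250 days: 225 in [59, 250] is true
  relevant rider attached: yes → true
  deductible ≤ 1061 USD: 3447 ≤ 1061 is false
  NOT police report filed: no → true
  policy age between 3 months and 264 months: 325 in [3, 264] is false
  claims in prior 3 years < 1: 6 < 1 is false
  incident in covered region: no → false
  fraud score > 94: 96 > 94 is true
Combine:
[1.1.1.1] true OR true = true
[1.1.1.2] true AND true = true
[1.1.1.3] true AND true = true
[1.1.1] true AND true AND true = true
[1.1] NOT true = false
[1] NOT false = true
[2.1.1] false AND true = false
[2.1.2] false AND false = false
[2.1] false OR false = false
[2] NOT false = true
[3] false → true (antecedent false ⇒ implication holds) = true
[root] true AND true AND true = true
Overall: true → paid

Paid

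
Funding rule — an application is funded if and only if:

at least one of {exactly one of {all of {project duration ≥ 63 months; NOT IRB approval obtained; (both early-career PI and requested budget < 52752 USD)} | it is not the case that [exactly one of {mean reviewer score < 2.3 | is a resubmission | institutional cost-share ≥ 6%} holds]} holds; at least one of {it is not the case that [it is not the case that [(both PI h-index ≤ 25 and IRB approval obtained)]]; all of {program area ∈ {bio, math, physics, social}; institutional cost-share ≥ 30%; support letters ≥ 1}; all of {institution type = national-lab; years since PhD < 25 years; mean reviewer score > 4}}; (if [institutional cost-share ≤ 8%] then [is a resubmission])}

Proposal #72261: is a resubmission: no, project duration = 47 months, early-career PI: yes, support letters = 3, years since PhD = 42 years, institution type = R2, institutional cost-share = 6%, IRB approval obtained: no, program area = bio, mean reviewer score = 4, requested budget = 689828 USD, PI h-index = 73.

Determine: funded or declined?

Atomic conditions:
  project duration ≥ 63 months: 47 ≥ 63 is false
  NOT IRB approval obtained: no → true
  early-career PI: yes → true
  requested budget < 52752 USD: 689828 < 52752 is false
  mean reviewer score < 2.3: 4 < 2.3 is false
  is a resubmission: no → false
  institutional cost-share ≥ 6%: 6 ≥ 6 is true
  PI h-index ≤ 25: 73 ≤ 25 is false
  IRB approval obtained: no → false
  program area ∈ {bio, math, physics, social}: bio is in the set → true
  institutional cost-share ≥ 30%: 6 ≥ 30 is false
  support letters ≥ 1: 3 ≥ 1 is true
  institution type = national-lab: R2 == national-lab is false
  years since PhD < 25 years: 42 < 25 is false
  mean reviewer score > 4: 4 > 4 is false
  institutional cost-share ≤ 8%: 6 ≤ 8 is true
Combine:
[1.1.3] true AND false = false
[1.1] false AND true AND false = false
[1.2.1] exactly-one(false, false, true) = true
[1.2] NOT true = false
[1] exactly-one(false, false) = false
[2.1.1.1] false AND false = false
[2.1.1] NOT false = true
[2.1] NOT true = false
[2.2] true AND false AND true = false
[2.3] false AND false AND false = false
[2] false OR false OR false = false
[3] true → false = false
[root] false OR false OR false = false
Overall: false → declined

Declined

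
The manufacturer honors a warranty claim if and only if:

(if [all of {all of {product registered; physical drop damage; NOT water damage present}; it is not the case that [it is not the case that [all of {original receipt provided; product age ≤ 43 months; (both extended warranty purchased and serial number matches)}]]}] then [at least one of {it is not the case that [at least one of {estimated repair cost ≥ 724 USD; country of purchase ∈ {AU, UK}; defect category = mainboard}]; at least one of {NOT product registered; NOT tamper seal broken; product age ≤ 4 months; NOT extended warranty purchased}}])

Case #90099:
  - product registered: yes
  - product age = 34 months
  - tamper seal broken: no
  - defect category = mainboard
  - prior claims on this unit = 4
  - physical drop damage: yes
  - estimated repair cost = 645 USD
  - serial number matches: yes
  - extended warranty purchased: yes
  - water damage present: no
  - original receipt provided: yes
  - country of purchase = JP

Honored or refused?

Honored

Atomic conditions:
  product registered: yes → true
  physical drop damage: yes → true
  NOT water damage present: no → true
  original receipt provided: yes → true
  product age ≤ 43 months: 34 ≤ 43 is true
  extended warranty purchased: yes → true
  serial number matches: yes → true
  estimated repair cost ≥ 724 USD: 645 ≥ 724 is false
  country of purchase ∈ {AU, UK}: JP is not in the set → false
  defect category = mainboard: mainboard == mainboard is true
  NOT product registered: yes → false
  NOT tamper seal broken: no → true
  product age ≤ 4 months: 34 ≤ 4 is false
  NOT extended warranty purchased: yes → false
Combine:
[1.1] true AND true AND true = true
[1.2.1.1.3] true AND true = true
[1.2.1.1] true AND true AND true = true
[1.2.1] NOT true = false
[1.2] NOT false = true
[1] true AND true = true
[2.1.1] false OR false OR true = true
[2.1] NOT true = false
[2.2] false OR true OR false OR false = true
[2] false OR true = true
[root] true → true = true
Overall: true → honored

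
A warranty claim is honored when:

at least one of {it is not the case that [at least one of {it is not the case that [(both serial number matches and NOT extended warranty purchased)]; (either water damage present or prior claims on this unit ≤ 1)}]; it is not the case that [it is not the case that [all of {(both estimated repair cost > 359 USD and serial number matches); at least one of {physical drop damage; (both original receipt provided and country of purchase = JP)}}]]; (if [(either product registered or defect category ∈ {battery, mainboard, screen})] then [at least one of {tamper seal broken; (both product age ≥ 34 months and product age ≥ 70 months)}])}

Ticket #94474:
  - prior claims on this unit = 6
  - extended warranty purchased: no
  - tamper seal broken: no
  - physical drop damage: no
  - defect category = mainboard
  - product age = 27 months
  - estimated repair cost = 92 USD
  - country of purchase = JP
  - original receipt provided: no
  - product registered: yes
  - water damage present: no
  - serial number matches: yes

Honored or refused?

Honored

Atomic conditions:
  serial number matches: yes → true
  NOT extended warranty purchased: no → true
  water damage present: no → false
  prior claims on this unit ≤ 1: 6 ≤ 1 is false
  estimated repair cost > 359 USD: 92 > 359 is false
  physical drop damage: no → false
  original receipt provided: no → false
  country of purchase = JP: JP == JP is true
  product registered: yes → true
  defect category ∈ {battery, mainboard, screen}: mainboard is in the set → true
  tamper seal broken: no → false
  product age ≥ 34 months: 27 ≥ 34 is false
  product age ≥ 70 months: 27 ≥ 70 is false
Combine:
[1.1.1.1] true AND true = true
[1.1.1] NOT true = false
[1.1.2] false OR false = false
[1.1] false OR false = false
[1] NOT false = true
[2.1.1.1] false AND true = false
[2.1.1.2.2] false AND true = false
[2.1.1.2] false OR false = false
[2.1.1] false AND false = false
[2.1] NOT false = true
[2] NOT true = false
[3.1] true OR true = true
[3.2.2] false AND false = false
[3.2] false OR false = false
[3] true → false = false
[root] true OR false OR false = true
Overall: true → honored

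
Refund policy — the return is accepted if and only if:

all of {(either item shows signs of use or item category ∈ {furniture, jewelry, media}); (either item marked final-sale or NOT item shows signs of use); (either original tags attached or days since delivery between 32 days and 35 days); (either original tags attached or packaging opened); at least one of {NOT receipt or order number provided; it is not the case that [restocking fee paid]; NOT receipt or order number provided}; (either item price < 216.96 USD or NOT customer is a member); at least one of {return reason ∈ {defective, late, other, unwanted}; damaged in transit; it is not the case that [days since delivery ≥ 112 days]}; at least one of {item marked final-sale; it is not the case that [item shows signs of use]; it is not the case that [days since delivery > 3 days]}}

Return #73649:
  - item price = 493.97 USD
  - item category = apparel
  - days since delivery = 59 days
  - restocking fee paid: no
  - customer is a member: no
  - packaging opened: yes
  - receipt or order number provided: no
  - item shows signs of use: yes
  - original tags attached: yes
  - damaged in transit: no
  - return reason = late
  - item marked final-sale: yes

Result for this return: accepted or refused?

Atomic conditions:
  item shows signs of use: yes → true
  item category ∈ {furniture, jewelry, media}: apparel is not in the set → false
  item marked final-sale: yes → true
  NOT item shows signs of use: yes → false
  original tags attached: yes → true
  days since delivery between 32 days and 35 days: 59 in [32, 35] is false
  packaging opened: yes → true
  NOT receipt or order number provided: no → true
  restocking fee paid: no → false
  item price < 216.96 USD: 493.97 < 216.96 is false
  NOT customer is a member: no → true
  return reason ∈ {defective, late, other, unwanted}: late is in the set → true
  damaged in transit: no → false
  days since delivery ≥ 112 days: 59 ≥ 112 is false
  days since delivery > 3 days: 59 > 3 is true
Combine:
[1] true OR false = true
[2] true OR false = true
[3] true OR false = true
[4] true OR true = true
[5.2] NOT false = true
[5] true OR true OR true = true
[6] false OR true = true
[7.3] NOT false = true
[7] true OR false OR true = true
[8.2] NOT true = false
[8.3] NOT true = false
[8] true OR false OR false = true
[root] true AND true AND true AND true AND true AND true AND true AND true = true
Overall: true → accepted

Accepted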